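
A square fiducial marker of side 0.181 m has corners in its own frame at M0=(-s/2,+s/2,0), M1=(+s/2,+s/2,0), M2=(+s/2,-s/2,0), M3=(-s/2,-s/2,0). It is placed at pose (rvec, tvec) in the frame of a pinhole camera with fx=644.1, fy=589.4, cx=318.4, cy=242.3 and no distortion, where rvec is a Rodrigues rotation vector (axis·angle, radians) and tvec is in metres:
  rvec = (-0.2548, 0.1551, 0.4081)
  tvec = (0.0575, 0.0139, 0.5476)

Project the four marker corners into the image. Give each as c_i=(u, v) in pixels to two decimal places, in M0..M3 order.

Intrinsics K: fx=644.1, fy=589.4, cx=318.4, cy=242.3
Marker side s = 0.181 m; corners in marker frame (Z=0):
  M0 = (-0.0905, +0.0905, 0)
  M1 = (+0.0905, +0.0905, 0)
  M2 = (+0.0905, -0.0905, 0)
  M3 = (-0.0905, -0.0905, 0)
rvec = (-0.2548, 0.1551, 0.4081), |rvec| = θ = 0.50549 rad = 28.963°
Rodrigues: sinθ=0.48424, 1−cosθ=0.12506; R = I + sinθ·[k]× + (1−cosθ)·[k]×²:
    [+0.90671 -0.41028 +0.09768]
    [+0.37160 +0.88671 +0.27507]
    [-0.19947 -0.21311 +0.95645]
t = (0.0575, 0.0139, 0.5476) m
M0: Pc = R·M0+t = (-0.06169, +0.06052, +0.54637); u = 644.1·(-0.06169)/0.54637 + 318.4 = 245.6772, v = 589.4·(+0.06052)/0.54637 + 242.3 = 307.5841
M1: Pc = R·M1+t = (+0.10243, +0.12778, +0.51026); u = 644.1·(+0.10243)/0.51026 + 318.4 = 447.6926, v = 589.4·(+0.12778)/0.51026 + 242.3 = 389.8942
M2: Pc = R·M2+t = (+0.17669, -0.03272, +0.54883); u = 644.1·(+0.17669)/0.54883 + 318.4 = 525.7574, v = 589.4·(-0.03272)/0.54883 + 242.3 = 207.1642
M3: Pc = R·M3+t = (+0.01257, -0.09998, +0.58494); u = 644.1·(+0.01257)/0.58494 + 318.4 = 332.2449, v = 589.4·(-0.09998)/0.58494 + 242.3 = 141.5606

c0=(245.68, 307.58) c1=(447.69, 389.89) c2=(525.76, 207.16) c3=(332.24, 141.56)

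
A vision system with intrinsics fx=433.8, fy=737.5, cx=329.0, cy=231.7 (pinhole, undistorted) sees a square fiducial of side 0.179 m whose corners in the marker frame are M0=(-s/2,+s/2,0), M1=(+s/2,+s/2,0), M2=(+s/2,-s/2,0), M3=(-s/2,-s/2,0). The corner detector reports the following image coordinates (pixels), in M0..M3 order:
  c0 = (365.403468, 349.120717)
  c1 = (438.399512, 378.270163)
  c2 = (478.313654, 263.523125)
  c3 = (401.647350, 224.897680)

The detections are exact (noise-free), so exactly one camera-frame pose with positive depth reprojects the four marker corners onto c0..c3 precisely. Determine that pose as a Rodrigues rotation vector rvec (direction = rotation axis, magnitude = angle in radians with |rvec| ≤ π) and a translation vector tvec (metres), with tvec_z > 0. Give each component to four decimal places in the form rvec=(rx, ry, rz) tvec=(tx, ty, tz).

rvec=(0.4542, -0.2277, 0.3264) tvec=(0.1906, 0.0912, 0.8959)

Intrinsics K: fx=433.8, fy=737.5, cx=329.0, cy=231.7
Marker side s = 0.179 m; corners in marker frame (Z=0):
  M0 = (-0.0895, +0.0895, 0)
  M1 = (+0.0895, +0.0895, 0)
  M2 = (+0.0895, -0.0895, 0)
  M3 = (-0.0895, -0.0895, 0)
Detected image corners:
  c0 = (365.403468, 349.120717) px
  c1 = (438.399512, 378.270163) px
  c2 = (478.313654, 263.523125) px
  c3 = (401.647350, 224.897680) px
Planar DLT: solve 8×8 A·h = b for H (H[2,2]=1):
  H  [+552.04343 -29.29638 +421.26636]
  H  [+285.32355 +799.42443 +306.77087]
  H  [+0.31927 +0.43647 +1.00000]
B = K⁻¹H; ‖b₁‖=1.116182, ‖b₂‖=1.116182; λ = 2/(‖b₁‖+‖b₂‖) = 0.895911, sign → tz>0 ⇒ λ=+0.895911
r₁ = λ·B[:,0] = (+0.92318,+0.25675,+0.28604); r₂ = λ·B[:,1] = (-0.35707,+0.84828,+0.39104)
r₃ = r₁×r₂ = (-0.14224,-0.46314,+0.87480); SVD([r₁ r₂ r₃]) → R = UVᵀ:
  R  [+0.92318 -0.35707 -0.14224]
  R  [+0.25675 +0.84828 -0.46314]
  R  [+0.28604 +0.39104 +0.87480]
t = (+0.19055, +0.09120, +0.89591) m
tr R = 2.646265; θ = arccos((tr R − 1)/2) = 0.603891 rad = 34.600°
axis k = ((R−Rᵀ)₃₂, (R−Rᵀ)₁₃, (R−Rᵀ)₂₁) / (2 sinθ) = (+0.752114, -0.377104, +0.540478)
rvec = θ·k = (+0.454195, -0.227730, +0.326390)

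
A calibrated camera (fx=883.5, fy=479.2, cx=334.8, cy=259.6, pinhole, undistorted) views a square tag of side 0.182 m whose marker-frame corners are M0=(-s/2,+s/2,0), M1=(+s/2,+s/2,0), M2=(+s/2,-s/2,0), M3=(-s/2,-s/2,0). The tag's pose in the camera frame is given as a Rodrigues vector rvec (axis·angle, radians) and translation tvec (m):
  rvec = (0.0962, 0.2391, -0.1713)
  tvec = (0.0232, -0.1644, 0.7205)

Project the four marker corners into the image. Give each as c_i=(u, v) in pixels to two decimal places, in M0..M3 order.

c0=(278.78, 220.70) c1=(493.52, 198.81) c2=(454.78, 73.93) c3=(238.42, 103.74)

Intrinsics K: fx=883.5, fy=479.2, cx=334.8, cy=259.6
Marker side s = 0.182 m; corners in marker frame (Z=0):
  M0 = (-0.0910, +0.0910, 0)
  M1 = (+0.0910, +0.0910, 0)
  M2 = (+0.0910, -0.0910, 0)
  M3 = (-0.0910, -0.0910, 0)
rvec = (0.0962, 0.2391, -0.1713), |rvec| = θ = 0.30946 rad = 17.731°
Rodrigues: sinθ=0.30455, 1−cosθ=0.04750; R = I + sinθ·[k]× + (1−cosθ)·[k]×²:
    [+0.95709 +0.17999 +0.22713]
    [-0.15717 +0.98085 -0.11499]
    [-0.24348 +0.07436 +0.96705]
t = (0.0232, -0.1644, 0.7205) m
M0: Pc = R·M0+t = (-0.04752, -0.06084, +0.74942); u = 883.5·(-0.04752)/0.74942 + 334.8 = 278.7829, v = 479.2·(-0.06084)/0.74942 + 259.6 = 220.6975
M1: Pc = R·M1+t = (+0.12667, -0.08944, +0.70511); u = 883.5·(+0.12667)/0.70511 + 334.8 = 493.5219, v = 479.2·(-0.08944)/0.70511 + 259.6 = 198.8125
M2: Pc = R·M2+t = (+0.09392, -0.26796, +0.69158); u = 883.5·(+0.09392)/0.69158 + 334.8 = 454.7791, v = 479.2·(-0.26796)/0.69158 + 259.6 = 73.9280
M3: Pc = R·M3+t = (-0.08027, -0.23936, +0.73589); u = 883.5·(-0.08027)/0.73589 + 334.8 = 238.4242, v = 479.2·(-0.23936)/0.73589 + 259.6 = 103.7356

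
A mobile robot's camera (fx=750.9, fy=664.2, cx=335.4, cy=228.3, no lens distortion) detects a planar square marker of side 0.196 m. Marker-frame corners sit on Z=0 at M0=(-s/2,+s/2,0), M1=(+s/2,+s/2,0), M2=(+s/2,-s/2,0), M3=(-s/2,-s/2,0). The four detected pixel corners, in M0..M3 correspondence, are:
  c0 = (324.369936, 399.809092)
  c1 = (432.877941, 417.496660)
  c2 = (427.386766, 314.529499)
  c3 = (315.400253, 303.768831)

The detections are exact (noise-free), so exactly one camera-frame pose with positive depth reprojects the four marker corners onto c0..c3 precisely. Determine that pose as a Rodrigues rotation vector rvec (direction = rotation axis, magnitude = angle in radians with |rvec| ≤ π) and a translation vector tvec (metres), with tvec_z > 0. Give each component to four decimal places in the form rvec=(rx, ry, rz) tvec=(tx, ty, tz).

Intrinsics K: fx=750.9, fy=664.2, cx=335.4, cy=228.3
Marker side s = 0.196 m; corners in marker frame (Z=0):
  M0 = (-0.0980, +0.0980, 0)
  M1 = (+0.0980, +0.0980, 0)
  M2 = (+0.0980, -0.0980, 0)
  M3 = (-0.0980, -0.0980, 0)
Detected image corners:
  c0 = (324.369936, 399.809092) px
  c1 = (432.877941, 417.496660) px
  c2 = (427.386766, 314.529499) px
  c3 = (315.400253, 303.768831) px
Planar DLT: solve 8×8 A·h = b for H (H[2,2]=1):
  H  [+419.15823 +106.97982 +373.01228]
  H  [-64.12247 +573.77246 +359.54189]
  H  [-0.38177 +0.18602 +1.00000]
B = K⁻¹H; ‖b₁‖=0.823405, ‖b₂‖=0.823405; λ = 2/(‖b₁‖+‖b₂‖) = 1.214469, sign → tz>0 ⇒ λ=+1.214469
r₁ = λ·B[:,0] = (+0.88502,+0.04212,-0.46364); r₂ = λ·B[:,1] = (+0.07212,+0.97147,+0.22591)
r₃ = r₁×r₂ = (+0.45993,-0.23337,+0.85674); SVD([r₁ r₂ r₃]) → R = UVᵀ:
  R  [+0.88502 +0.07212 +0.45993]
  R  [+0.04212 +0.97147 -0.23337]
  R  [-0.46364 +0.22591 +0.85674]
t = (+0.06083, +0.23997, +1.21447) m
tr R = 2.713231; θ = arccos((tr R − 1)/2) = 0.542123 rad = 31.061°
axis k = ((R−Rᵀ)₃₂, (R−Rᵀ)₁₃, (R−Rᵀ)₂₁) / (2 sinθ) = (+0.445082, +0.895018, -0.029071)
rvec = θ·k = (+0.241289, +0.485209, -0.015760)

rvec=(0.2413, 0.4852, -0.0158) tvec=(0.0608, 0.2400, 1.2145)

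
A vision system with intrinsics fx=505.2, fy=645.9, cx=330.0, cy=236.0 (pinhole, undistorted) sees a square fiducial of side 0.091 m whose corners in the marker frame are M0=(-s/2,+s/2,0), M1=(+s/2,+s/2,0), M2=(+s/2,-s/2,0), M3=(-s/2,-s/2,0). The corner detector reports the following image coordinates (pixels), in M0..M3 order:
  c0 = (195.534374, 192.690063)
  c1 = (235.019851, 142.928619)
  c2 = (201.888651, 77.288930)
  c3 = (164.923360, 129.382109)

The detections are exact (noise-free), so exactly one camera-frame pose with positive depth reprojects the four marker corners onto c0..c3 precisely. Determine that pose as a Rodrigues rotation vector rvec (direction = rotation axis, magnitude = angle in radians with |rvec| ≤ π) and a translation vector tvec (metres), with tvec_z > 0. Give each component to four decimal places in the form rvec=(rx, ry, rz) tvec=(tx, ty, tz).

Intrinsics K: fx=505.2, fy=645.9, cx=330.0, cy=236.0
Marker side s = 0.091 m; corners in marker frame (Z=0):
  M0 = (-0.0455, +0.0455, 0)
  M1 = (+0.0455, +0.0455, 0)
  M2 = (+0.0455, -0.0455, 0)
  M3 = (-0.0455, -0.0455, 0)
Detected image corners:
  c0 = (195.534374, 192.690063) px
  c1 = (235.019851, 142.928619) px
  c2 = (201.888651, 77.288930) px
  c3 = (164.923360, 129.382109) px
Planar DLT: solve 8×8 A·h = b for H (H[2,2]=1):
  H  [+303.36365 +302.61279 +198.66126]
  H  [-639.04215 +676.02739 +135.90213]
  H  [-0.58466 -0.23703 +1.00000]
B = K⁻¹H; ‖b₁‖=1.381558, ‖b₂‖=1.381558; λ = 2/(‖b₁‖+‖b₂‖) = 0.723820, sign → tz>0 ⇒ λ=+0.723820
r₁ = λ·B[:,0] = (+0.71107,-0.56151,-0.42319); r₂ = λ·B[:,1] = (+0.54564,+0.82027,-0.17157)
r₃ = r₁×r₂ = (+0.44347,-0.10891,+0.88965); SVD([r₁ r₂ r₃]) → R = UVᵀ:
  R  [+0.71107 +0.54564 +0.44347]
  R  [-0.56151 +0.82027 -0.10891]
  R  [-0.42319 -0.17157 +0.88965]
t = (-0.18817, -0.11217, +0.72382) m
tr R = 2.420990; θ = arccos((tr R − 1)/2) = 0.780595 rad = 44.725°
axis k = ((R−Rᵀ)₃₂, (R−Rᵀ)₁₃, (R−Rᵀ)₂₁) / (2 sinθ) = (-0.044524, +0.615780, -0.786659)
rvec = θ·k = (-0.034755, +0.480675, -0.614062)

rvec=(-0.0348, 0.4807, -0.6141) tvec=(-0.1882, -0.1122, 0.7238)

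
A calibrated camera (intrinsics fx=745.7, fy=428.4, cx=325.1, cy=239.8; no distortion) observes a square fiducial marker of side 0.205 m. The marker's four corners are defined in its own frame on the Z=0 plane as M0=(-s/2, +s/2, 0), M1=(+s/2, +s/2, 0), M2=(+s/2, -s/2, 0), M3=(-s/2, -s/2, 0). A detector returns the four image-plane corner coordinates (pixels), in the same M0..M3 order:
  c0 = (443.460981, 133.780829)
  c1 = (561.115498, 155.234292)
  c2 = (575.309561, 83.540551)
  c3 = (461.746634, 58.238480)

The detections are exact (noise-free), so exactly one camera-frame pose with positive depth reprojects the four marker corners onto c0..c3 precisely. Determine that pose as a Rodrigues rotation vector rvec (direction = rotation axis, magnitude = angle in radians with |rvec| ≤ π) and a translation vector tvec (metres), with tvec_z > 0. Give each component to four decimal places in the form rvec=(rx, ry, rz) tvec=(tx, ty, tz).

Intrinsics K: fx=745.7, fy=428.4, cx=325.1, cy=239.8
Marker side s = 0.205 m; corners in marker frame (Z=0):
  M0 = (-0.1025, +0.1025, 0)
  M1 = (+0.1025, +0.1025, 0)
  M2 = (+0.1025, -0.1025, 0)
  M3 = (-0.1025, -0.1025, 0)
Detected image corners:
  c0 = (443.460981, 133.780829) px
  c1 = (561.115498, 155.234292) px
  c2 = (575.309561, 83.540551) px
  c3 = (461.746634, 58.238480) px
Planar DLT: solve 8×8 A·h = b for H (H[2,2]=1):
  H  [+715.20183 -145.76729 +512.27456]
  H  [+146.10809 +344.72097 +107.55974]
  H  [+0.29661 -0.13098 +1.00000]
B = K⁻¹H; ‖b₁‖=0.898422, ‖b₂‖=0.898422; λ = 2/(‖b₁‖+‖b₂‖) = 1.113062, sign → tz>0 ⇒ λ=+1.113062
r₁ = λ·B[:,0] = (+0.92361,+0.19482,+0.33014); r₂ = λ·B[:,1] = (-0.15402,+0.97725,-0.14579)
r₃ = r₁×r₂ = (-0.35103,+0.08380,+0.93261); SVD([r₁ r₂ r₃]) → R = UVᵀ:
  R  [+0.92361 -0.15402 -0.35103]
  R  [+0.19482 +0.97725 +0.08380]
  R  [+0.33014 -0.14579 +0.93261]
t = (+0.27938, -0.34358, +1.11306) m
tr R = 2.833467; θ = arccos((tr R − 1)/2) = 0.410971 rad = 23.547°
axis k = ((R−Rᵀ)₃₂, (R−Rᵀ)₁₃, (R−Rᵀ)₂₁) / (2 sinθ) = (-0.287342, -0.852538, +0.436592)
rvec = θ·k = (-0.118089, -0.350368, +0.179427)

rvec=(-0.1181, -0.3504, 0.1794) tvec=(0.2794, -0.3436, 1.1131)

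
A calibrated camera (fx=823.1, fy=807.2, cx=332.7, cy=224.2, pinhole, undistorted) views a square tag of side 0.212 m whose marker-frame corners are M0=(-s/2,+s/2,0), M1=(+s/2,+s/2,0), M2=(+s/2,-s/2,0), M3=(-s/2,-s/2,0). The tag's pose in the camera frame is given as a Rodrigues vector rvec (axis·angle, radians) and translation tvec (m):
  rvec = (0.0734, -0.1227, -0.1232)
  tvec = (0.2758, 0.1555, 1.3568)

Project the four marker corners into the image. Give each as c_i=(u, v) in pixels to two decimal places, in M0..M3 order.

c0=(444.59, 387.61) c1=(567.31, 368.88) c2=(555.12, 246.23) c3=(430.61, 262.90)

Intrinsics K: fx=823.1, fy=807.2, cx=332.7, cy=224.2
Marker side s = 0.212 m; corners in marker frame (Z=0):
  M0 = (-0.1060, +0.1060, 0)
  M1 = (+0.1060, +0.1060, 0)
  M2 = (+0.1060, -0.1060, 0)
  M3 = (-0.1060, -0.1060, 0)
rvec = (0.0734, -0.1227, -0.1232), |rvec| = θ = 0.18874 rad = 10.814°
Rodrigues: sinθ=0.18762, 1−cosθ=0.01776; R = I + sinθ·[k]× + (1−cosθ)·[k]×²:
    [+0.98493 +0.11798 -0.12648]
    [-0.12696 +0.98975 -0.06543]
    [+0.11746 +0.08050 +0.98981]
t = (0.2758, 0.1555, 1.3568) m
M0: Pc = R·M0+t = (+0.18390, +0.27387, +1.35288); u = 823.1·(+0.18390)/1.35288 + 332.7 = 444.5878, v = 807.2·(+0.27387)/1.35288 + 224.2 = 387.6057
M1: Pc = R·M1+t = (+0.39271, +0.24696, +1.37778); u = 823.1·(+0.39271)/1.37778 + 332.7 = 567.3072, v = 807.2·(+0.24696)/1.37778 + 224.2 = 368.8834
M2: Pc = R·M2+t = (+0.36770, +0.03713, +1.36072); u = 823.1·(+0.36770)/1.36072 + 332.7 = 555.1200, v = 807.2·(+0.03713)/1.36072 + 224.2 = 246.2255
M3: Pc = R·M3+t = (+0.15889, +0.06404, +1.33582); u = 823.1·(+0.15889)/1.33582 + 332.7 = 430.6056, v = 807.2·(+0.06404)/1.33582 + 224.2 = 262.9005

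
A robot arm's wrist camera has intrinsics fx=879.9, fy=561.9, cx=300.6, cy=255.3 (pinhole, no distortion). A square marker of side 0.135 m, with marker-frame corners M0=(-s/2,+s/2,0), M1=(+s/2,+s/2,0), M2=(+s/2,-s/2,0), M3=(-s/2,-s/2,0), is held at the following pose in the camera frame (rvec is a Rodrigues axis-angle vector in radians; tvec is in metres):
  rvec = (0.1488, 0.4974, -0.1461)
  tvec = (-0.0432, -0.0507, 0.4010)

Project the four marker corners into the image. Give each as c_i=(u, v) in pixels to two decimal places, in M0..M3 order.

c0=(120.93, 283.75) c1=(364.52, 267.89) c2=(309.42, 62.80) c3=(66.09, 110.63)

Intrinsics K: fx=879.9, fy=561.9, cx=300.6, cy=255.3
Marker side s = 0.135 m; corners in marker frame (Z=0):
  M0 = (-0.0675, +0.0675, 0)
  M1 = (+0.0675, +0.0675, 0)
  M2 = (+0.0675, -0.0675, 0)
  M3 = (-0.0675, -0.0675, 0)
rvec = (0.1488, 0.4974, -0.1461), |rvec| = θ = 0.53935 rad = 30.902°
Rodrigues: sinθ=0.51357, 1−cosθ=0.14195; R = I + sinθ·[k]× + (1−cosθ)·[k]×²:
    [+0.86885 +0.17524 +0.46302]
    [-0.10300 +0.97878 -0.17715]
    [-0.48424 +0.10623 +0.86846]
t = (-0.0432, -0.0507, 0.4010) m
M0: Pc = R·M0+t = (-0.09002, +0.02232, +0.44086); u = 879.9·(-0.09002)/0.44086 + 300.6 = 120.9325, v = 561.9·(+0.02232)/0.44086 + 255.3 = 283.7484
M1: Pc = R·M1+t = (+0.02728, +0.00841, +0.37548); u = 879.9·(+0.02728)/0.37548 + 300.6 = 364.5176, v = 561.9·(+0.00841)/0.37548 + 255.3 = 267.8928
M2: Pc = R·M2+t = (+0.00362, -0.12372, +0.36114); u = 879.9·(+0.00362)/0.36114 + 300.6 = 309.4171, v = 561.9·(-0.12372)/0.36114 + 255.3 = 62.8048
M3: Pc = R·M3+t = (-0.11368, -0.10981, +0.42652); u = 879.9·(-0.11368)/0.42652 + 300.6 = 66.0873, v = 561.9·(-0.10981)/0.42652 + 255.3 = 110.6277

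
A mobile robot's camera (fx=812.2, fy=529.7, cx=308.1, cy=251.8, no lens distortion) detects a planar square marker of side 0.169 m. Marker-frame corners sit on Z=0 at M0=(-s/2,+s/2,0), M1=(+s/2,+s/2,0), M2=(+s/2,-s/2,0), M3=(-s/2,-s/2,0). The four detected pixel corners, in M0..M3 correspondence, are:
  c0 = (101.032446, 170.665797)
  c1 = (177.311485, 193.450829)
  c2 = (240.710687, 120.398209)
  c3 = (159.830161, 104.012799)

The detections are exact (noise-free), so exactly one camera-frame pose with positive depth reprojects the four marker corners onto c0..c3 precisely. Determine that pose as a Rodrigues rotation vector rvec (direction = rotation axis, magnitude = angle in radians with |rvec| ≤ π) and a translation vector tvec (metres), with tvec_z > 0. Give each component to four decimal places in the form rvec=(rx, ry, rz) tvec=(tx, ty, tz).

Intrinsics K: fx=812.2, fy=529.7, cx=308.1, cy=251.8
Marker side s = 0.169 m; corners in marker frame (Z=0):
  M0 = (-0.0845, +0.0845, 0)
  M1 = (+0.0845, +0.0845, 0)
  M2 = (+0.0845, -0.0845, 0)
  M3 = (-0.0845, -0.0845, 0)
Detected image corners:
  c0 = (101.032446, 170.665797) px
  c1 = (177.311485, 193.450829) px
  c2 = (240.710687, 120.398209) px
  c3 = (159.830161, 104.012799) px
Planar DLT: solve 8×8 A·h = b for H (H[2,2]=1):
  H  [+375.96366 -371.37740 +168.13770]
  H  [+38.56978 +403.42982 +146.51587]
  H  [-0.52484 -0.06158 +1.00000]
B = K⁻¹H; ‖b₁‖=0.904192, ‖b₂‖=0.904192; λ = 2/(‖b₁‖+‖b₂‖) = 1.105959, sign → tz>0 ⇒ λ=+1.105959
r₁ = λ·B[:,0] = (+0.73213,+0.35645,-0.58045); r₂ = λ·B[:,1] = (-0.47986,+0.87470,-0.06811)
r₃ = r₁×r₂ = (+0.48344,+0.32840,+0.81144); SVD([r₁ r₂ r₃]) → R = UVᵀ:
  R  [+0.73213 -0.47986 +0.48344]
  R  [+0.35645 +0.87470 +0.32840]
  R  [-0.58045 -0.06811 +0.81144]
t = (-0.19058, -0.21982, +1.10596) m
tr R = 2.418270; θ = arccos((tr R − 1)/2) = 0.782526 rad = 44.835°
axis k = ((R−Rᵀ)₃₂, (R−Rᵀ)₁₃, (R−Rᵀ)₂₁) / (2 sinθ) = (-0.281182, +0.754455, +0.593072)
rvec = θ·k = (-0.220032, +0.590381, +0.464094)

rvec=(-0.2200, 0.5904, 0.4641) tvec=(-0.1906, -0.2198, 1.1060)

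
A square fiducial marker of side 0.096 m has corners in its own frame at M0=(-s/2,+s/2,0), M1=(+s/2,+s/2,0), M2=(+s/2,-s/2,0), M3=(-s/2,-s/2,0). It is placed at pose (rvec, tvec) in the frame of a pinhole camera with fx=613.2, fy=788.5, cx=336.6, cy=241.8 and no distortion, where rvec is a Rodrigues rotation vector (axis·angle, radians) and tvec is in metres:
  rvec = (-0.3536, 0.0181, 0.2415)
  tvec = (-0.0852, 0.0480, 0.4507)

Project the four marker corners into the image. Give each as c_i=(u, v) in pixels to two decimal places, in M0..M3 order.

Intrinsics K: fx=613.2, fy=788.5, cx=336.6, cy=241.8
Marker side s = 0.096 m; corners in marker frame (Z=0):
  M0 = (-0.0480, +0.0480, 0)
  M1 = (+0.0480, +0.0480, 0)
  M2 = (+0.0480, -0.0480, 0)
  M3 = (-0.0480, -0.0480, 0)
rvec = (-0.3536, 0.0181, 0.2415), |rvec| = θ = 0.42858 rad = 24.556°
Rodrigues: sinθ=0.41558, 1−cosθ=0.09044; R = I + sinθ·[k]× + (1−cosθ)·[k]×²:
    [+0.97112 -0.23733 -0.02450]
    [+0.23102 +0.90972 +0.34503]
    [-0.05960 -0.34072 +0.93827]
t = (-0.0852, 0.0480, 0.4507) m
M0: Pc = R·M0+t = (-0.14321, +0.08058, +0.43721); u = 613.2·(-0.14321)/0.43721 + 336.6 = 135.7483, v = 788.5·(+0.08058)/0.43721 + 241.8 = 387.1210
M1: Pc = R·M1+t = (-0.04998, +0.10276, +0.43148); u = 613.2·(-0.04998)/0.43148 + 336.6 = 265.5745, v = 788.5·(+0.10276)/0.43148 + 241.8 = 429.5766
M2: Pc = R·M2+t = (-0.02719, +0.01542, +0.46419); u = 613.2·(-0.02719)/0.46419 + 336.6 = 300.6760, v = 788.5·(+0.01542)/0.46419 + 241.8 = 267.9976
M3: Pc = R·M3+t = (-0.12042, -0.00676, +0.46992); u = 613.2·(-0.12042)/0.46992 + 336.6 = 179.4592, v = 788.5·(-0.00676)/0.46992 + 241.8 = 230.4645

c0=(135.75, 387.12) c1=(265.57, 429.58) c2=(300.68, 268.00) c3=(179.46, 230.46)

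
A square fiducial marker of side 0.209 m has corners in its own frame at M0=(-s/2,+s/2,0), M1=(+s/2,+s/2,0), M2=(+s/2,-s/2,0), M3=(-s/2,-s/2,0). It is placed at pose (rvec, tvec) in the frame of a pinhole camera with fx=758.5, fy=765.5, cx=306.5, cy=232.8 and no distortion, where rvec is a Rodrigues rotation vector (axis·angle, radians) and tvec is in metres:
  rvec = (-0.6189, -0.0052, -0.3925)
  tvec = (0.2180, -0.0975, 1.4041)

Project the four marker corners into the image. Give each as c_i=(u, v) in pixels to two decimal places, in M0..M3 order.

Intrinsics K: fx=758.5, fy=765.5, cx=306.5, cy=232.8
Marker side s = 0.209 m; corners in marker frame (Z=0):
  M0 = (-0.1045, +0.1045, 0)
  M1 = (+0.1045, +0.1045, 0)
  M2 = (+0.1045, -0.1045, 0)
  M3 = (-0.1045, -0.1045, 0)
rvec = (-0.6189, -0.0052, -0.3925), |rvec| = θ = 0.73289 rad = 41.991°
Rodrigues: sinθ=0.66902, 1−cosθ=0.25675; R = I + sinθ·[k]× + (1−cosθ)·[k]×²:
    [+0.92635 +0.35983 +0.11137]
    [-0.35676 +0.74326 +0.56594]
    [+0.12087 -0.56399 +0.81689]
t = (0.2180, -0.0975, 1.4041) m
M0: Pc = R·M0+t = (+0.15880, +0.01745, +1.33253); u = 758.5·(+0.15880)/1.33253 + 306.5 = 396.8913, v = 765.5·(+0.01745)/1.33253 + 232.8 = 242.8255
M1: Pc = R·M1+t = (+0.35241, -0.05711, +1.35779); u = 758.5·(+0.35241)/1.35779 + 306.5 = 503.3633, v = 765.5·(-0.05711)/1.35779 + 232.8 = 200.6022
M2: Pc = R·M2+t = (+0.27720, -0.21245, +1.47567); u = 758.5·(+0.27720)/1.47567 + 306.5 = 448.9824, v = 765.5·(-0.21245)/1.47567 + 232.8 = 122.5910
M3: Pc = R·M3+t = (+0.08359, -0.13789, +1.45041); u = 758.5·(+0.08359)/1.45041 + 306.5 = 350.2162, v = 765.5·(-0.13789)/1.45041 + 232.8 = 160.0242

c0=(396.89, 242.83) c1=(503.36, 200.60) c2=(448.98, 122.59) c3=(350.22, 160.02)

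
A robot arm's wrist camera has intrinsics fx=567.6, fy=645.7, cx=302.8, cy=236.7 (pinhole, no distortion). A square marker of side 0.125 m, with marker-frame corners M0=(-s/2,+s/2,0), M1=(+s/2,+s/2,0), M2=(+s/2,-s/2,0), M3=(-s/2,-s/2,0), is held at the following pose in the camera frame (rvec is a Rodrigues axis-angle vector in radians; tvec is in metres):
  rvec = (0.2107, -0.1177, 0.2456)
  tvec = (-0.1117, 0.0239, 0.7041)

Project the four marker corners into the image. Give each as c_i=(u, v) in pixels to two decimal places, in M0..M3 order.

c0=(152.16, 299.58) c1=(250.10, 323.49) c2=(273.91, 217.28) c3=(173.14, 189.79)

Intrinsics K: fx=567.6, fy=645.7, cx=302.8, cy=236.7
Marker side s = 0.125 m; corners in marker frame (Z=0):
  M0 = (-0.0625, +0.0625, 0)
  M1 = (+0.0625, +0.0625, 0)
  M2 = (+0.0625, -0.0625, 0)
  M3 = (-0.0625, -0.0625, 0)
rvec = (0.2107, -0.1177, 0.2456), |rvec| = θ = 0.34434 rad = 19.729°
Rodrigues: sinθ=0.33757, 1−cosθ=0.05870; R = I + sinθ·[k]× + (1−cosθ)·[k]×²:
    [+0.96328 -0.25305 -0.08977]
    [+0.22850 +0.94816 -0.22087]
    [+0.14101 +0.19225 +0.97116]
t = (-0.1117, 0.0239, 0.7041) m
M0: Pc = R·M0+t = (-0.18772, +0.06888, +0.70730); u = 567.6·(-0.18772)/0.70730 + 302.8 = 152.1569, v = 645.7·(+0.06888)/0.70730 + 236.7 = 299.5798
M1: Pc = R·M1+t = (-0.06731, +0.09744, +0.72493); u = 567.6·(-0.06731)/0.72493 + 302.8 = 250.0973, v = 645.7·(+0.09744)/0.72493 + 236.7 = 323.4915
M2: Pc = R·M2+t = (-0.03568, -0.02108, +0.70090); u = 567.6·(-0.03568)/0.70090 + 302.8 = 273.9062, v = 645.7·(-0.02108)/0.70090 + 236.7 = 217.2812
M3: Pc = R·M3+t = (-0.15609, -0.04964, +0.68327); u = 567.6·(-0.15609)/0.68327 + 302.8 = 173.1353, v = 645.7·(-0.04964)/0.68327 + 236.7 = 189.7886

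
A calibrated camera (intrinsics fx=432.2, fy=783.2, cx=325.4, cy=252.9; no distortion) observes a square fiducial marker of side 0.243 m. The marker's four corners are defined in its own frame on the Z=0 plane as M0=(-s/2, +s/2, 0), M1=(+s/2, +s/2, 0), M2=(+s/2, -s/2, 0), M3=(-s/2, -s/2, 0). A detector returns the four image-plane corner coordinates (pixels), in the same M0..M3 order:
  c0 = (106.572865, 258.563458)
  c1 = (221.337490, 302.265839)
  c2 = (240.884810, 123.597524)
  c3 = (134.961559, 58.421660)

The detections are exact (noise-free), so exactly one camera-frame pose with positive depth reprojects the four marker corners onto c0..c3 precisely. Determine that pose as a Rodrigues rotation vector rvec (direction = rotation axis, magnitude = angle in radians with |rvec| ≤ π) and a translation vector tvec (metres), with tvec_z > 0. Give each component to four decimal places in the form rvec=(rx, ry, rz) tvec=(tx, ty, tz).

rvec=(-0.1618, -0.5562, 0.2008) tvec=(-0.3228, -0.0831, 0.9582)

Intrinsics K: fx=432.2, fy=783.2, cx=325.4, cy=252.9
Marker side s = 0.243 m; corners in marker frame (Z=0):
  M0 = (-0.1215, +0.1215, 0)
  M1 = (+0.1215, +0.1215, 0)
  M2 = (+0.1215, -0.1215, 0)
  M3 = (-0.1215, -0.1215, 0)
Detected image corners:
  c0 = (106.572865, 258.563458) px
  c1 = (221.337490, 302.265839) px
  c2 = (240.884810, 123.597524) px
  c3 = (134.961559, 58.421660) px
Planar DLT: solve 8×8 A·h = b for H (H[2,2]=1):
  H  [+546.57164 -135.28800 +179.79390]
  H  [+323.30336 +736.68537 +184.98590]
  H  [+0.52834 -0.21497 +1.00000]
B = K⁻¹H; ‖b₁‖=1.043656, ‖b₂‖=1.043656; λ = 2/(‖b₁‖+‖b₂‖) = 0.958171, sign → tz>0 ⇒ λ=+0.958171
r₁ = λ·B[:,0] = (+0.83058,+0.23206,+0.50624); r₂ = λ·B[:,1] = (-0.14485,+0.96778,-0.20598)
r₃ = r₁×r₂ = (-0.53773,+0.09775,+0.83743); SVD([r₁ r₂ r₃]) → R = UVᵀ:
  R  [+0.83058 -0.14485 -0.53773]
  R  [+0.23206 +0.96778 +0.09775]
  R  [+0.50624 -0.20598 +0.83743]
t = (-0.32280, -0.08309, +0.95817) m
tr R = 2.635787; θ = arccos((tr R − 1)/2) = 0.613056 rad = 35.126°
axis k = ((R−Rᵀ)₃₂, (R−Rᵀ)₁₃, (R−Rᵀ)₂₁) / (2 sinθ) = (-0.263948, -0.907222, +0.327536)
rvec = θ·k = (-0.161815, -0.556178, +0.200798)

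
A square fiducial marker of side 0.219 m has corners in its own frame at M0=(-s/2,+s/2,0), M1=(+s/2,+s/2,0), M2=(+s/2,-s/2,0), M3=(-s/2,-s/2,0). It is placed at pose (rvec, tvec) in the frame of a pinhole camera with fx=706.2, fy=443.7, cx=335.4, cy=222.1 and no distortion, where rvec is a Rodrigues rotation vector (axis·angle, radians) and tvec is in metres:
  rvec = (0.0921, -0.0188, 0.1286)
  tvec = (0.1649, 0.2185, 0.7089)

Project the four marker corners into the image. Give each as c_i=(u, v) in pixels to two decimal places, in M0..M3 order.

Intrinsics K: fx=706.2, fy=443.7, cx=335.4, cy=222.1
Marker side s = 0.219 m; corners in marker frame (Z=0):
  M0 = (-0.1095, +0.1095, 0)
  M1 = (+0.1095, +0.1095, 0)
  M2 = (+0.1095, -0.1095, 0)
  M3 = (-0.1095, -0.1095, 0)
rvec = (0.0921, -0.0188, 0.1286), |rvec| = θ = 0.15929 rad = 9.127°
Rodrigues: sinθ=0.15862, 1−cosθ=0.01266; R = I + sinθ·[k]× + (1−cosθ)·[k]×²:
    [+0.99157 -0.12892 -0.01281]
    [+0.12719 +0.98752 -0.09292]
    [+0.02463 +0.09050 +0.99559]
t = (0.1649, 0.2185, 0.7089) m
M0: Pc = R·M0+t = (+0.04221, +0.31271, +0.71611); u = 706.2·(+0.04221)/0.71611 + 335.4 = 377.0218, v = 443.7·(+0.31271)/0.71611 + 222.1 = 415.8506
M1: Pc = R·M1+t = (+0.25936, +0.34056, +0.72151); u = 706.2·(+0.25936)/0.72151 + 335.4 = 589.2578, v = 443.7·(+0.34056)/0.72151 + 222.1 = 431.5321
M2: Pc = R·M2+t = (+0.28759, +0.12429, +0.70169); u = 706.2·(+0.28759)/0.70169 + 335.4 = 624.8438, v = 443.7·(+0.12429)/0.70169 + 222.1 = 300.6956
M3: Pc = R·M3+t = (+0.07044, +0.09644, +0.69629); u = 706.2·(+0.07044)/0.69629 + 335.4 = 406.8419, v = 443.7·(+0.09644)/0.69629 + 222.1 = 283.5542

c0=(377.02, 415.85) c1=(589.26, 431.53) c2=(624.84, 300.70) c3=(406.84, 283.55)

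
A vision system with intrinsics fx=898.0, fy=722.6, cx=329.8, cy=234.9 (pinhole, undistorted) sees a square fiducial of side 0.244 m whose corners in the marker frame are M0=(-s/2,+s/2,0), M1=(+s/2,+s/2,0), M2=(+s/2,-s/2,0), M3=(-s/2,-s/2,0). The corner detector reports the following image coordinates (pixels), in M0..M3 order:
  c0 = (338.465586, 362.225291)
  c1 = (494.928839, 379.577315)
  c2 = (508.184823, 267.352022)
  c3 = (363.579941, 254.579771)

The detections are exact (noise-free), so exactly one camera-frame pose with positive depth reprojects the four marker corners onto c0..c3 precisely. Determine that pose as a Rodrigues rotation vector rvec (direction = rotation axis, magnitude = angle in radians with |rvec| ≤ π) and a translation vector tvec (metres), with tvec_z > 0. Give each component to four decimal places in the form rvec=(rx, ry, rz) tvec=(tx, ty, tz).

rvec=(-0.5322, 0.1500, 0.1501) tvec=(0.1551, 0.1583, 1.4543)

Intrinsics K: fx=898.0, fy=722.6, cx=329.8, cy=234.9
Marker side s = 0.244 m; corners in marker frame (Z=0):
  M0 = (-0.1220, +0.1220, 0)
  M1 = (+0.1220, +0.1220, 0)
  M2 = (+0.1220, -0.1220, 0)
  M3 = (-0.1220, -0.1220, 0)
Detected image corners:
  c0 = (338.465586, 362.225291) px
  c1 = (494.928839, 379.577315) px
  c2 = (508.184823, 267.352022) px
  c3 = (363.579941, 254.579771) px
Planar DLT: solve 8×8 A·h = b for H (H[2,2]=1):
  H  [+562.93889 -223.37857 +425.54452]
  H  [+22.06277 +343.40745 +313.54806]
  H  [-0.12433 -0.33870 +1.00000]
B = K⁻¹H; ‖b₁‖=0.687607, ‖b₂‖=0.687607; λ = 2/(‖b₁‖+‖b₂‖) = 1.454319, sign → tz>0 ⇒ λ=+1.454319
r₁ = λ·B[:,0] = (+0.97809,+0.10318,-0.18081); r₂ = λ·B[:,1] = (-0.18086,+0.85127,-0.49257)
r₃ = r₁×r₂ = (+0.10310,+0.51448,+0.85128); SVD([r₁ r₂ r₃]) → R = UVᵀ:
  R  [+0.97809 -0.18086 +0.10310]
  R  [+0.10318 +0.85127 +0.51448]
  R  [-0.18081 -0.49257 +0.85128]
t = (+0.15506, +0.15829, +1.45432) m
tr R = 2.680643; θ = arccos((tr R − 1)/2) = 0.572920 rad = 32.826°
axis k = ((R−Rᵀ)₃₂, (R−Rᵀ)₁₃, (R−Rᵀ)₂₁) / (2 sinθ) = (-0.928863, +0.261867, +0.261990)
rvec = θ·k = (-0.532164, +0.150029, +0.150100)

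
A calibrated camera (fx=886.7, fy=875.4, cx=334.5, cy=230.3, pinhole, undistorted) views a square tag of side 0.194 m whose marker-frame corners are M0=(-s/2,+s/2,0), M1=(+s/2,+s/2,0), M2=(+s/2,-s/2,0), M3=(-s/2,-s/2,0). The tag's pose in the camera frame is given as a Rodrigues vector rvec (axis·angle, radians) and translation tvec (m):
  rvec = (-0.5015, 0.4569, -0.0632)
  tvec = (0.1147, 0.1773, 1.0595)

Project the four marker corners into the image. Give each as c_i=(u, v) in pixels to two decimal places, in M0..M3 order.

Intrinsics K: fx=886.7, fy=875.4, cx=334.5, cy=230.3
Marker side s = 0.194 m; corners in marker frame (Z=0):
  M0 = (-0.0970, +0.0970, 0)
  M1 = (+0.0970, +0.0970, 0)
  M2 = (+0.0970, -0.0970, 0)
  M3 = (-0.0970, -0.0970, 0)
rvec = (-0.5015, 0.4569, -0.0632), |rvec| = θ = 0.68136 rad = 39.039°
Rodrigues: sinθ=0.62985, 1−cosθ=0.22328; R = I + sinθ·[k]× + (1−cosθ)·[k]×²:
    [+0.89768 -0.05178 +0.43760]
    [-0.16863 +0.87712 +0.44970]
    [-0.40711 -0.47747 +0.77864]
t = (0.1147, 0.1773, 1.0595) m
M0: Pc = R·M0+t = (+0.02260, +0.27874, +1.05268); u = 886.7·(+0.02260)/1.05268 + 334.5 = 353.5389, v = 875.4·(+0.27874)/1.05268 + 230.3 = 462.0966
M1: Pc = R·M1+t = (+0.19675, +0.24602, +0.97369); u = 886.7·(+0.19675)/0.97369 + 334.5 = 513.6730, v = 875.4·(+0.24602)/0.97369 + 230.3 = 451.4876
M2: Pc = R·M2+t = (+0.20680, +0.07586, +1.06632); u = 886.7·(+0.20680)/1.06632 + 334.5 = 506.4619, v = 875.4·(+0.07586)/1.06632 + 230.3 = 292.5797
M3: Pc = R·M3+t = (+0.03265, +0.10858, +1.14531); u = 886.7·(+0.03265)/1.14531 + 334.5 = 359.7763, v = 875.4·(+0.10858)/1.14531 + 230.3 = 313.2889

c0=(353.54, 462.10) c1=(513.67, 451.49) c2=(506.46, 292.58) c3=(359.78, 313.29)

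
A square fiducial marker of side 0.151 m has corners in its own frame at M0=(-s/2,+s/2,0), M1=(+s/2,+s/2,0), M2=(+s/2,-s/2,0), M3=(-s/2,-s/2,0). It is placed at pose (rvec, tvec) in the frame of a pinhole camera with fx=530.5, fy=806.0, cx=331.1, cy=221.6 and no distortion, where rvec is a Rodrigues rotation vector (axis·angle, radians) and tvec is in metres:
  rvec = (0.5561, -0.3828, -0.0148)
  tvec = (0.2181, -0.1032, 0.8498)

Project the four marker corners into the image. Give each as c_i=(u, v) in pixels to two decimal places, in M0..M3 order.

Intrinsics K: fx=530.5, fy=806.0, cx=331.1, cy=221.6
Marker side s = 0.151 m; corners in marker frame (Z=0):
  M0 = (-0.0755, +0.0755, 0)
  M1 = (+0.0755, +0.0755, 0)
  M2 = (+0.0755, -0.0755, 0)
  M3 = (-0.0755, -0.0755, 0)
rvec = (0.5561, -0.3828, -0.0148), |rvec| = θ = 0.67528 rad = 38.691°
Rodrigues: sinθ=0.62512, 1−cosθ=0.21947; R = I + sinθ·[k]× + (1−cosθ)·[k]×²:
    [+0.92937 -0.08875 -0.35832]
    [-0.11615 +0.85106 -0.51206]
    [+0.35040 +0.51752 +0.78064]
t = (0.2181, -0.1032, 0.8498) m
M0: Pc = R·M0+t = (+0.14123, -0.03018, +0.86242); u = 530.5·(+0.14123)/0.86242 + 331.1 = 417.9761, v = 806.0·(-0.03018)/0.86242 + 221.6 = 193.3985
M1: Pc = R·M1+t = (+0.28157, -0.04771, +0.91533); u = 530.5·(+0.28157)/0.91533 + 331.1 = 494.2885, v = 806.0·(-0.04771)/0.91533 + 221.6 = 179.5843
M2: Pc = R·M2+t = (+0.29497, -0.17622, +0.83718); u = 530.5·(+0.29497)/0.83718 + 331.1 = 518.0133, v = 806.0·(-0.17622)/0.83718 + 221.6 = 51.9394
M3: Pc = R·M3+t = (+0.15463, -0.15869, +0.78427); u = 530.5·(+0.15463)/0.78427 + 331.1 = 435.6977, v = 806.0·(-0.15869)/0.78427 + 221.6 = 58.5185

c0=(417.98, 193.40) c1=(494.29, 179.58) c2=(518.01, 51.94) c3=(435.70, 58.52)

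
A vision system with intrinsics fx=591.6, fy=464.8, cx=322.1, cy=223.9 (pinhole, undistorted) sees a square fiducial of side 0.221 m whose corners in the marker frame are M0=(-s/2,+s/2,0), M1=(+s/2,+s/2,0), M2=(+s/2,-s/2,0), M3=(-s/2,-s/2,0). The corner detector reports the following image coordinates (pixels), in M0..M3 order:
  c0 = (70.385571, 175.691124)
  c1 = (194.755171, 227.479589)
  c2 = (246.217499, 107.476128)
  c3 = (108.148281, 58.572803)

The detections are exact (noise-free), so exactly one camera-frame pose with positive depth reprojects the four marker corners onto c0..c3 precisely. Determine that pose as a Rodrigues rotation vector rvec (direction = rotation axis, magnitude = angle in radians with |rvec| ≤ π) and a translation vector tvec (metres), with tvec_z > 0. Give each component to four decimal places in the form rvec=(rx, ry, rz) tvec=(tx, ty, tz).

Intrinsics K: fx=591.6, fy=464.8, cx=322.1, cy=223.9
Marker side s = 0.221 m; corners in marker frame (Z=0):
  M0 = (-0.1105, +0.1105, 0)
  M1 = (+0.1105, +0.1105, 0)
  M2 = (+0.1105, -0.1105, 0)
  M3 = (-0.1105, -0.1105, 0)
Detected image corners:
  c0 = (70.385571, 175.691124) px
  c1 = (194.755171, 227.479589) px
  c2 = (246.217499, 107.476128) px
  c3 = (108.148281, 58.572803) px
Planar DLT: solve 8×8 A·h = b for H (H[2,2]=1):
  H  [+550.39957 -142.06846 +151.97129]
  H  [+189.44546 +590.36852 +144.03948]
  H  [-0.27152 +0.38010 +1.00000]
B = K⁻¹H; ‖b₁‖=1.235337, ‖b₂‖=1.235337; λ = 2/(‖b₁‖+‖b₂‖) = 0.809495, sign → tz>0 ⇒ λ=+0.809495
r₁ = λ·B[:,0] = (+0.87279,+0.43581,-0.21979); r₂ = λ·B[:,1] = (-0.36192,+0.87997,+0.30769)
r₃ = r₁×r₂ = (+0.32750,-0.18900,+0.92575); SVD([r₁ r₂ r₃]) → R = UVᵀ:
  R  [+0.87279 -0.36192 +0.32750]
  R  [+0.43581 +0.87997 -0.18900]
  R  [-0.21979 +0.30769 +0.92575]
t = (-0.23279, -0.13909, +0.80950) m
tr R = 2.678510; θ = arccos((tr R − 1)/2) = 0.574885 rad = 32.938°
axis k = ((R−Rᵀ)₃₂, (R−Rᵀ)₁₃, (R−Rᵀ)₂₁) / (2 sinθ) = (+0.456733, +0.503272, +0.733562)
rvec = θ·k = (+0.262569, +0.289323, +0.421714)

rvec=(0.2626, 0.2893, 0.4217) tvec=(-0.2328, -0.1391, 0.8095)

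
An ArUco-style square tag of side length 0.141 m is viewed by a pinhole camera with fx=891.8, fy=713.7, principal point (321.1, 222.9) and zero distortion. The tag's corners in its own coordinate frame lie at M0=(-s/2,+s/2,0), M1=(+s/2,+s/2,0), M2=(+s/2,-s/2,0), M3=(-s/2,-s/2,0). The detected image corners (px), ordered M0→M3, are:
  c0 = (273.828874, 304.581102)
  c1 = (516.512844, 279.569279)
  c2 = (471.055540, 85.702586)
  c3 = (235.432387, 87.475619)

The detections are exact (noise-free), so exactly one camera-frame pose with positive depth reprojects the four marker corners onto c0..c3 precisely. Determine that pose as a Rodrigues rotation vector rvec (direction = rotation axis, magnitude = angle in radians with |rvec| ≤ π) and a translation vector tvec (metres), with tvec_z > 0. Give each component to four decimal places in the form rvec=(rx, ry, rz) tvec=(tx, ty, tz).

Intrinsics K: fx=891.8, fy=713.7, cx=321.1, cy=222.9
Marker side s = 0.141 m; corners in marker frame (Z=0):
  M0 = (-0.0705, +0.0705, 0)
  M1 = (+0.0705, +0.0705, 0)
  M2 = (+0.0705, -0.0705, 0)
  M3 = (-0.0705, -0.0705, 0)
Detected image corners:
  c0 = (273.828874, 304.581102) px
  c1 = (516.512844, 279.569279) px
  c2 = (471.055540, 85.702586) px
  c3 = (235.432387, 87.475619) px
Planar DLT: solve 8×8 A·h = b for H (H[2,2]=1):
  H  [+1987.21428 +169.23493 +380.26742]
  H  [+54.61609 +1387.30076 +186.45757]
  H  [+0.77952 -0.34605 +1.00000]
B = K⁻¹H; ‖b₁‖=2.104481, ‖b₂‖=2.104481; λ = 2/(‖b₁‖+‖b₂‖) = 0.475177, sign → tz>0 ⇒ λ=+0.475177
r₁ = λ·B[:,0] = (+0.92548,-0.07932,+0.37041); r₂ = λ·B[:,1] = (+0.14938,+0.97501,-0.16444)
r₃ = r₁×r₂ = (-0.34811,+0.20751,+0.91420); SVD([r₁ r₂ r₃]) → R = UVᵀ:
  R  [+0.92548 +0.14938 -0.34811]
  R  [-0.07932 +0.97501 +0.20751]
  R  [+0.37041 -0.16444 +0.91420]
t = (+0.03153, -0.02426, +0.47518) m
tr R = 2.814686; θ = arccos((tr R − 1)/2) = 0.433876 rad = 24.859°
axis k = ((R−Rᵀ)₃₂, (R−Rᵀ)₁₃, (R−Rᵀ)₂₁) / (2 sinθ) = (-0.442383, -0.854581, -0.272010)
rvec = θ·k = (-0.191940, -0.370782, -0.118019)

rvec=(-0.1919, -0.3708, -0.1180) tvec=(0.0315, -0.0243, 0.4752)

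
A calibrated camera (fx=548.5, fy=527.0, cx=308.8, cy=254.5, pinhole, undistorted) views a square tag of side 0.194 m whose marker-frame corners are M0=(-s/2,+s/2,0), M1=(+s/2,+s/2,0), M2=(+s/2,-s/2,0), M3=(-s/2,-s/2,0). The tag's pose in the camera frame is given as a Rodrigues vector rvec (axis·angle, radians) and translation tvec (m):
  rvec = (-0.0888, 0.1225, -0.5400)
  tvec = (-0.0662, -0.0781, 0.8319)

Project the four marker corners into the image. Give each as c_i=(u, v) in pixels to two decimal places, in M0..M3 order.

c0=(242.98, 289.40) c1=(353.05, 224.99) c2=(287.20, 121.11) c3=(181.44, 186.01)

Intrinsics K: fx=548.5, fy=527.0, cx=308.8, cy=254.5
Marker side s = 0.194 m; corners in marker frame (Z=0):
  M0 = (-0.0970, +0.0970, 0)
  M1 = (+0.0970, +0.0970, 0)
  M2 = (+0.0970, -0.0970, 0)
  M3 = (-0.0970, -0.0970, 0)
rvec = (-0.0888, 0.1225, -0.5400), |rvec| = θ = 0.56080 rad = 32.131°
Rodrigues: sinθ=0.53186, 1−cosθ=0.15317; R = I + sinθ·[k]× + (1−cosθ)·[k]×²:
    [+0.85067 +0.50684 +0.13953]
    [-0.51744 +0.85414 +0.05200]
    [-0.09283 -0.11644 +0.98885]
t = (-0.0662, -0.0781, 0.8319) m
M0: Pc = R·M0+t = (-0.09955, +0.05494, +0.82961); u = 548.5·(-0.09955)/0.82961 + 308.8 = 242.9809, v = 527.0·(+0.05494)/0.82961 + 254.5 = 289.4018
M1: Pc = R·M1+t = (+0.06548, -0.04544, +0.81160); u = 548.5·(+0.06548)/0.81160 + 308.8 = 353.0521, v = 527.0·(-0.04544)/0.81160 + 254.5 = 224.9946
M2: Pc = R·M2+t = (-0.03285, -0.21114, +0.83419); u = 548.5·(-0.03285)/0.83419 + 308.8 = 287.2015, v = 527.0·(-0.21114)/0.83419 + 254.5 = 121.1104
M3: Pc = R·M3+t = (-0.19788, -0.11076, +0.85220); u = 548.5·(-0.19788)/0.85220 + 308.8 = 181.4394, v = 527.0·(-0.11076)/0.85220 + 254.5 = 186.0057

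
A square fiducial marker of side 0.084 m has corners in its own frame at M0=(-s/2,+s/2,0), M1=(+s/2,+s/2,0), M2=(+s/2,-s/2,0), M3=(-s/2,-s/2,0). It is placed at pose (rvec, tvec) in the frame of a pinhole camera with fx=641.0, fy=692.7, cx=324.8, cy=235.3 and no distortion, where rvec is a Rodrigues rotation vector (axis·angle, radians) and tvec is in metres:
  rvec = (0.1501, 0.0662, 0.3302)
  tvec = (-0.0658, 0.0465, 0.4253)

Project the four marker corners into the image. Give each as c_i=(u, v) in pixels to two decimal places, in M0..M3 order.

Intrinsics K: fx=641.0, fy=692.7, cx=324.8, cy=235.3
Marker side s = 0.084 m; corners in marker frame (Z=0):
  M0 = (-0.0420, +0.0420, 0)
  M1 = (+0.0420, +0.0420, 0)
  M2 = (+0.0420, -0.0420, 0)
  M3 = (-0.0420, -0.0420, 0)
rvec = (0.1501, 0.0662, 0.3302), |rvec| = θ = 0.36871 rad = 21.125°
Rodrigues: sinθ=0.36041, 1−cosθ=0.06721; R = I + sinθ·[k]× + (1−cosθ)·[k]×²:
    [+0.94393 -0.31786 +0.08921]
    [+0.32768 +0.93496 -0.13592]
    [-0.04021 +0.15753 +0.98670]
t = (-0.0658, 0.0465, 0.4253) m
M0: Pc = R·M0+t = (-0.11880, +0.07201, +0.43360); u = 641.0·(-0.11880)/0.43360 + 324.8 = 149.1846, v = 692.7·(+0.07201)/0.43360 + 235.3 = 350.3318
M1: Pc = R·M1+t = (-0.03950, +0.09953, +0.43023); u = 641.0·(-0.03950)/0.43023 + 324.8 = 265.9414, v = 692.7·(+0.09953)/0.43023 + 235.3 = 395.5527
M2: Pc = R·M2+t = (-0.01280, +0.02099, +0.41700); u = 641.0·(-0.01280)/0.41700 + 324.8 = 305.1165, v = 692.7·(+0.02099)/0.41700 + 235.3 = 270.1751
M3: Pc = R·M3+t = (-0.09210, -0.00653, +0.42037); u = 641.0·(-0.09210)/0.42037 + 324.8 = 184.3698, v = 692.7·(-0.00653)/0.42037 + 235.3 = 224.5381

c0=(149.18, 350.33) c1=(265.94, 395.55) c2=(305.12, 270.18) c3=(184.37, 224.54)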